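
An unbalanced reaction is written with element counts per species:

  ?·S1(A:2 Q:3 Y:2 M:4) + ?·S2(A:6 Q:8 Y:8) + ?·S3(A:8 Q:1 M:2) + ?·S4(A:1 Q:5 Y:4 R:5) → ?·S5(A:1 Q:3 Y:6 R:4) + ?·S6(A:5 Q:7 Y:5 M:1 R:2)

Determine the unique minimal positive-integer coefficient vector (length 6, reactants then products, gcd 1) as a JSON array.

A: 1·2+3·6+1·8+4·1 = 32 | 2·1+6·5 = 32
Q: 1·3+3·8+1·1+4·5 = 48 | 2·3+6·7 = 48
Y: 1·2+3·8+1·0+4·4 = 42 | 2·6+6·5 = 42
M: 1·4+3·0+1·2+4·0 = 6 | 2·0+6·1 = 6
R: 1·0+3·0+1·0+4·5 = 20 | 2·4+6·2 = 20
gcd(1,3,1,4,2,6) = 1

Coefficients: [1, 3, 1, 4, 2, 6]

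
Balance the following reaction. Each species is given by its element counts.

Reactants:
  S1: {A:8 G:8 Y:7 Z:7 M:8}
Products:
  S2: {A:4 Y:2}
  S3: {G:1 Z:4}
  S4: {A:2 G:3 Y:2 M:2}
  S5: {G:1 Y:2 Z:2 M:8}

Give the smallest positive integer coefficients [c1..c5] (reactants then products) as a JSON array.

A: 2·8 = 16 | 2·4+3·0+4·2+1·0 = 16
G: 2·8 = 16 | 2·0+3·1+4·3+1·1 = 16
Y: 2·7 = 14 | 2·2+3·0+4·2+1·2 = 14
Z: 2·7 = 14 | 2·0+3·4+4·0+1·2 = 14
M: 2·8 = 16 | 2·0+3·0+4·2+1·8 = 16
gcd(2,2,3,4,1) = 1

Coefficients: [2, 2, 3, 4, 1]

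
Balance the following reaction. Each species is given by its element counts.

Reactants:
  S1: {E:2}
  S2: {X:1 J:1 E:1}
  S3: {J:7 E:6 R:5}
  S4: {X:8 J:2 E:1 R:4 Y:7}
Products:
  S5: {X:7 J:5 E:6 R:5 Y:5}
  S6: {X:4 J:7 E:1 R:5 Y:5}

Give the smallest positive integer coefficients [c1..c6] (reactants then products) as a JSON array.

Coefficients: [4, 6, 3, 5, 6, 1]

X: 4·0+6·1+3·0+5·8 = 46 | 6·7+1·4 = 46
J: 4·0+6·1+3·7+5·2 = 37 | 6·5+1·7 = 37
E: 4·2+6·1+3·6+5·1 = 37 | 6·6+1·1 = 37
R: 4·0+6·0+3·5+5·4 = 35 | 6·5+1·5 = 35
Y: 4·0+6·0+3·0+5·7 = 35 | 6·5+1·5 = 35
gcd(4,6,3,5,6,1) = 1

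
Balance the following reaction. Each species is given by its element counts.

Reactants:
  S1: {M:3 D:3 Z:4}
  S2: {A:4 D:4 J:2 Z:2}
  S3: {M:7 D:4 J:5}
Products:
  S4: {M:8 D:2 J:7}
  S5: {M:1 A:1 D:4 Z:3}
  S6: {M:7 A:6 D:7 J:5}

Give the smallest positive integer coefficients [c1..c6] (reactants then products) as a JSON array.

M: 3·3+3·0+4·7 = 37 | 3·8+6·1+1·7 = 37
A: 3·0+3·4+4·0 = 12 | 3·0+6·1+1·6 = 12
D: 3·3+3·4+4·4 = 37 | 3·2+6·4+1·7 = 37
J: 3·0+3·2+4·5 = 26 | 3·7+6·0+1·5 = 26
Z: 3·4+3·2+4·0 = 18 | 3·0+6·3+1·0 = 18
gcd(3,3,4,3,6,1) = 1

Coefficients: [3, 3, 4, 3, 6, 1]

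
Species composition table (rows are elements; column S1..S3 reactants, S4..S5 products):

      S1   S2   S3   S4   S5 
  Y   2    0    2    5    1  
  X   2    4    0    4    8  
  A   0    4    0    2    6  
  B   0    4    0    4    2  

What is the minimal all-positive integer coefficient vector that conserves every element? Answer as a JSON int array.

Y: 6·2+5·0+5·2 = 22 | 4·5+2·1 = 22
X: 6·2+5·4+5·0 = 32 | 4·4+2·8 = 32
A: 6·0+5·4+5·0 = 20 | 4·2+2·6 = 20
B: 6·0+5·4+5·0 = 20 | 4·4+2·2 = 20
gcd(6,5,5,4,2) = 1

Coefficients: [6, 5, 5, 4, 2]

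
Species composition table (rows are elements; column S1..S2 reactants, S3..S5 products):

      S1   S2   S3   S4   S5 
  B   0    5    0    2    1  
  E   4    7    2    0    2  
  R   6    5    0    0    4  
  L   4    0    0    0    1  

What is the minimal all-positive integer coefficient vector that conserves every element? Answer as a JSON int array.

Coefficients: [1, 2, 5, 3, 4]

B: 1·0+2·5 = 10 | 5·0+3·2+4·1 = 10
E: 1·4+2·7 = 18 | 5·2+3·0+4·2 = 18
R: 1·6+2·5 = 16 | 5·0+3·0+4·4 = 16
L: 1·4+2·0 = 4 | 5·0+3·0+4·1 = 4
gcd(1,2,5,3,4) = 1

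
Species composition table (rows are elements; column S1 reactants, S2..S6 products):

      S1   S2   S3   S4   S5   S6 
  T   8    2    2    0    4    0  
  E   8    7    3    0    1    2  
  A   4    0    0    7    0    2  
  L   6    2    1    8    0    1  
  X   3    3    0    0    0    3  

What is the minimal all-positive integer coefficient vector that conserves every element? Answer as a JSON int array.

T: 4·8 = 32 | 3·2+1·2+2·0+6·4+1·0 = 32
E: 4·8 = 32 | 3·7+1·3+2·0+6·1+1·2 = 32
A: 4·4 = 16 | 3·0+1·0+2·7+6·0+1·2 = 16
L: 4·6 = 24 | 3·2+1·1+2·8+6·0+1·1 = 24
X: 4·3 = 12 | 3·3+1·0+2·0+6·0+1·3 = 12
gcd(4,3,1,2,6,1) = 1

Coefficients: [4, 3, 1, 2, 6, 1]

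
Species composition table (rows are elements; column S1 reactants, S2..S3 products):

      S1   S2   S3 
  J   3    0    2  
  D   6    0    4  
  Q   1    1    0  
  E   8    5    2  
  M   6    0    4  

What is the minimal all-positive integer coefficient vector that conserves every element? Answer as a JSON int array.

Coefficients: [2, 2, 3]

J: 2·3 = 6 | 2·0+3·2 = 6
D: 2·6 = 12 | 2·0+3·4 = 12
Q: 2·1 = 2 | 2·1+3·0 = 2
E: 2·8 = 16 | 2·5+3·2 = 16
M: 2·6 = 12 | 2·0+3·4 = 12
gcd(2,2,3) = 1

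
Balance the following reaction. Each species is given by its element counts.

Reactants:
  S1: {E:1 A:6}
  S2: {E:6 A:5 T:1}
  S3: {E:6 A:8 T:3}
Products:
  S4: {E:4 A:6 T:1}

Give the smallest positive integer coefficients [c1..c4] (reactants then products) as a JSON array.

Coefficients: [2, 2, 1, 5]

E: 2·1+2·6+1·6 = 20 | 5·4 = 20
A: 2·6+2·5+1·8 = 30 | 5·6 = 30
T: 2·0+2·1+1·3 = 5 | 5·1 = 5
gcd(2,2,1,5) = 1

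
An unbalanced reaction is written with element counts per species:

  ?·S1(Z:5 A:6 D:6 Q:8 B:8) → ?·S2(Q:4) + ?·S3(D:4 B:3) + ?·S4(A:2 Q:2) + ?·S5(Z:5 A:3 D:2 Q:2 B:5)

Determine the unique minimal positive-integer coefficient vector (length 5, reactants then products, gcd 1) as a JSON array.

Z: 4·5 = 20 | 3·0+4·0+6·0+4·5 = 20
A: 4·6 = 24 | 3·0+4·0+6·2+4·3 = 24
D: 4·6 = 24 | 3·0+4·4+6·0+4·2 = 24
Q: 4·8 = 32 | 3·4+4·0+6·2+4·2 = 32
B: 4·8 = 32 | 3·0+4·3+6·0+4·5 = 32
gcd(4,3,4,6,4) = 1

Coefficients: [4, 3, 4, 6, 4]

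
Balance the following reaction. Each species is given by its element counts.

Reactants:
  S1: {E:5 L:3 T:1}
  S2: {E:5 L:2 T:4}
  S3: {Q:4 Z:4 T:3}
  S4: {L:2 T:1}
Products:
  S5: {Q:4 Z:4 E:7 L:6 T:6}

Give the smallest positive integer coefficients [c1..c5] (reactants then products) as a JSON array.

Coefficients: [6, 1, 5, 5, 5]

Q: 6·0+1·0+5·4+5·0 = 20 | 5·4 = 20
Z: 6·0+1·0+5·4+5·0 = 20 | 5·4 = 20
E: 6·5+1·5+5·0+5·0 = 35 | 5·7 = 35
L: 6·3+1·2+5·0+5·2 = 30 | 5·6 = 30
T: 6·1+1·4+5·3+5·1 = 30 | 5·6 = 30
gcd(6,1,5,5,5) = 1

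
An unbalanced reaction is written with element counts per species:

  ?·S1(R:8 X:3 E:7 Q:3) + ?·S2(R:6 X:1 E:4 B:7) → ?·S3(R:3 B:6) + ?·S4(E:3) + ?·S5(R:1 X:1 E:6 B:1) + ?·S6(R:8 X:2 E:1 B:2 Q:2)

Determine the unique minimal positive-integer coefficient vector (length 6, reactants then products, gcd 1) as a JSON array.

R: 4·8+5·6 = 62 | 3·3+4·0+5·1+6·8 = 62
X: 4·3+5·1 = 17 | 3·0+4·0+5·1+6·2 = 17
E: 4·7+5·4 = 48 | 3·0+4·3+5·6+6·1 = 48
B: 4·0+5·7 = 35 | 3·6+4·0+5·1+6·2 = 35
Q: 4·3+5·0 = 12 | 3·0+4·0+5·0+6·2 = 12
gcd(4,5,3,4,5,6) = 1

Coefficients: [4, 5, 3, 4, 5, 6]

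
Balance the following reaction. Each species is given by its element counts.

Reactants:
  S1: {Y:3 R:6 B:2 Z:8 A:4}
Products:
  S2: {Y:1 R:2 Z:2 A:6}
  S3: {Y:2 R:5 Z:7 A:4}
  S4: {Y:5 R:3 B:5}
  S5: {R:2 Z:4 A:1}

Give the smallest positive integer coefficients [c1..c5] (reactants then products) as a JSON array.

Y: 5·3 = 15 | 1·1+2·2+2·5+6·0 = 15
R: 5·6 = 30 | 1·2+2·5+2·3+6·2 = 30
B: 5·2 = 10 | 1·0+2·0+2·5+6·0 = 10
Z: 5·8 = 40 | 1·2+2·7+2·0+6·4 = 40
A: 5·4 = 20 | 1·6+2·4+2·0+6·1 = 20
gcd(5,1,2,2,6) = 1

Coefficients: [5, 1, 2, 2, 6]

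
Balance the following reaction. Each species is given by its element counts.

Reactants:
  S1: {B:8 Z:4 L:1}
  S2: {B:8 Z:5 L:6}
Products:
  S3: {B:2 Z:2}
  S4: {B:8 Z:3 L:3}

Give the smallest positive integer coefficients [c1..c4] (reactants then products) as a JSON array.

B: 3·8+1·8 = 32 | 4·2+3·8 = 32
Z: 3·4+1·5 = 17 | 4·2+3·3 = 17
L: 3·1+1·6 = 9 | 4·0+3·3 = 9
gcd(3,1,4,3) = 1

Coefficients: [3, 1, 4, 3]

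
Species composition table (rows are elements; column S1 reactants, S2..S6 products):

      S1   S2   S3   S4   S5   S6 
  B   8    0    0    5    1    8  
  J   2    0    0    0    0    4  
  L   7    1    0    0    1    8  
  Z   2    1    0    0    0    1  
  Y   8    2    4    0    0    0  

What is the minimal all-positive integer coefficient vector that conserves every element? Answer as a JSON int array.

Coefficients: [4, 6, 5, 2, 6, 2]

B: 4·8 = 32 | 6·0+5·0+2·5+6·1+2·8 = 32
J: 4·2 = 8 | 6·0+5·0+2·0+6·0+2·4 = 8
L: 4·7 = 28 | 6·1+5·0+2·0+6·1+2·8 = 28
Z: 4·2 = 8 | 6·1+5·0+2·0+6·0+2·1 = 8
Y: 4·8 = 32 | 6·2+5·4+2·0+6·0+2·0 = 32
gcd(4,6,5,2,6,2) = 1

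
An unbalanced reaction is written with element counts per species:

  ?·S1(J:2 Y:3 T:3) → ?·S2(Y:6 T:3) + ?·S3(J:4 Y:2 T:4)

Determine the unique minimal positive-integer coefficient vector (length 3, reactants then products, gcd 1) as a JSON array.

Coefficients: [6, 2, 3]

J: 6·2 = 12 | 2·0+3·4 = 12
Y: 6·3 = 18 | 2·6+3·2 = 18
T: 6·3 = 18 | 2·3+3·4 = 18
gcd(6,2,3) = 1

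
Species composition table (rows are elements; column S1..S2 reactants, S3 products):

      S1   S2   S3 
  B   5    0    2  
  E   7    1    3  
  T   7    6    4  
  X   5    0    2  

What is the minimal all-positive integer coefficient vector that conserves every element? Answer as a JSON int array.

B: 2·5+1·0 = 10 | 5·2 = 10
E: 2·7+1·1 = 15 | 5·3 = 15
T: 2·7+1·6 = 20 | 5·4 = 20
X: 2·5+1·0 = 10 | 5·2 = 10
gcd(2,1,5) = 1

Coefficients: [2, 1, 5]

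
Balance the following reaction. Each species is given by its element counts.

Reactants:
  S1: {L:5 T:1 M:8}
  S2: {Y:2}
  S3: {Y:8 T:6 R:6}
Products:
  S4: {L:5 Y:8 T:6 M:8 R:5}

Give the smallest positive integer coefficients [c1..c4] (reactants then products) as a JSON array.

Coefficients: [6, 4, 5, 6]

L: 6·5+4·0+5·0 = 30 | 6·5 = 30
Y: 6·0+4·2+5·8 = 48 | 6·8 = 48
T: 6·1+4·0+5·6 = 36 | 6·6 = 36
M: 6·8+4·0+5·0 = 48 | 6·8 = 48
R: 6·0+4·0+5·6 = 30 | 6·5 = 30
gcd(6,4,5,6) = 1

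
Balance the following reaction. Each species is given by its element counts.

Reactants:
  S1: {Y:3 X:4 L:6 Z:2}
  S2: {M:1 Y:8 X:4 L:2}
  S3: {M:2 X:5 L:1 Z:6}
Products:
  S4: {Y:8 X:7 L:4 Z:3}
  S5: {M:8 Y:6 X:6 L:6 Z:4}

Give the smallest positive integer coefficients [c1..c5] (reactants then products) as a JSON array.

M: 2·0+4·1+2·2 = 8 | 4·0+1·8 = 8
Y: 2·3+4·8+2·0 = 38 | 4·8+1·6 = 38
X: 2·4+4·4+2·5 = 34 | 4·7+1·6 = 34
L: 2·6+4·2+2·1 = 22 | 4·4+1·6 = 22
Z: 2·2+4·0+2·6 = 16 | 4·3+1·4 = 16
gcd(2,4,2,4,1) = 1

Coefficients: [2, 4, 2, 4, 1]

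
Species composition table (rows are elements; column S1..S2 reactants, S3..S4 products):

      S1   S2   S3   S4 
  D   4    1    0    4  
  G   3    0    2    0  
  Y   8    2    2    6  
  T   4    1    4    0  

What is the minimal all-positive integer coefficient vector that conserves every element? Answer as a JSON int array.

Coefficients: [2, 4, 3, 3]

D: 2·4+4·1 = 12 | 3·0+3·4 = 12
G: 2·3+4·0 = 6 | 3·2+3·0 = 6
Y: 2·8+4·2 = 24 | 3·2+3·6 = 24
T: 2·4+4·1 = 12 | 3·4+3·0 = 12
gcd(2,4,3,3) = 1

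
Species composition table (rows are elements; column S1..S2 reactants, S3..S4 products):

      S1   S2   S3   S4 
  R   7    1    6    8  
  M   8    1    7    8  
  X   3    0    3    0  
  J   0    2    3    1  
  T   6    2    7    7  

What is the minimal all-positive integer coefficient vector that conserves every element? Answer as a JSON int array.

Coefficients: [3, 5, 3, 1]

R: 3·7+5·1 = 26 | 3·6+1·8 = 26
M: 3·8+5·1 = 29 | 3·7+1·8 = 29
X: 3·3+5·0 = 9 | 3·3+1·0 = 9
J: 3·0+5·2 = 10 | 3·3+1·1 = 10
T: 3·6+5·2 = 28 | 3·7+1·7 = 28
gcd(3,5,3,1) = 1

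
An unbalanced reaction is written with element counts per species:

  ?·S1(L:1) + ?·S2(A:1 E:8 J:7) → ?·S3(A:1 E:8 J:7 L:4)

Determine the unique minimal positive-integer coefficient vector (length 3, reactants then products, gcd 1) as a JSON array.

Coefficients: [4, 1, 1]

A: 4·0+1·1 = 1 | 1·1 = 1
E: 4·0+1·8 = 8 | 1·8 = 8
J: 4·0+1·7 = 7 | 1·7 = 7
L: 4·1+1·0 = 4 | 1·4 = 4
gcd(4,1,1) = 1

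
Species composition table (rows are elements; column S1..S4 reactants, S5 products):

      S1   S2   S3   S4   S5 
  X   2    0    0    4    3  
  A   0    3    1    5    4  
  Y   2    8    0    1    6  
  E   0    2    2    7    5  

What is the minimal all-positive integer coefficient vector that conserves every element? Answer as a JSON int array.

Coefficients: [5, 3, 5, 2, 6]

X: 5·2+3·0+5·0+2·4 = 18 | 6·3 = 18
A: 5·0+3·3+5·1+2·5 = 24 | 6·4 = 24
Y: 5·2+3·8+5·0+2·1 = 36 | 6·6 = 36
E: 5·0+3·2+5·2+2·7 = 30 | 6·5 = 30
gcd(5,3,5,2,6) = 1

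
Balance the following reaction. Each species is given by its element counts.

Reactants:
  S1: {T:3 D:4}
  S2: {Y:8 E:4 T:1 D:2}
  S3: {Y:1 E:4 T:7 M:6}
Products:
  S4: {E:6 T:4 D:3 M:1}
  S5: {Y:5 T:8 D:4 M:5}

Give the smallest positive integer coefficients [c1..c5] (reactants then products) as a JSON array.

Y: 3·0+1·8+2·1 = 10 | 2·0+2·5 = 10
E: 3·0+1·4+2·4 = 12 | 2·6+2·0 = 12
T: 3·3+1·1+2·7 = 24 | 2·4+2·8 = 24
D: 3·4+1·2+2·0 = 14 | 2·3+2·4 = 14
M: 3·0+1·0+2·6 = 12 | 2·1+2·5 = 12
gcd(3,1,2,2,2) = 1

Coefficients: [3, 1, 2, 2, 2]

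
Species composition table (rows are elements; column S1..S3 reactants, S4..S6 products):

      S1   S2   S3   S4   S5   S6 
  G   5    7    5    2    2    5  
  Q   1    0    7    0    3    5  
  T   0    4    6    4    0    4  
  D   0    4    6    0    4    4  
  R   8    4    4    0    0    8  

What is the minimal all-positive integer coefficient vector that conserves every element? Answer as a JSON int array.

G: 1·5+2·7+6·5 = 49 | 6·2+6·2+5·5 = 49
Q: 1·1+2·0+6·7 = 43 | 6·0+6·3+5·5 = 43
T: 1·0+2·4+6·6 = 44 | 6·4+6·0+5·4 = 44
D: 1·0+2·4+6·6 = 44 | 6·0+6·4+5·4 = 44
R: 1·8+2·4+6·4 = 40 | 6·0+6·0+5·8 = 40
gcd(1,2,6,6,6,5) = 1

Coefficients: [1, 2, 6, 6, 6, 5]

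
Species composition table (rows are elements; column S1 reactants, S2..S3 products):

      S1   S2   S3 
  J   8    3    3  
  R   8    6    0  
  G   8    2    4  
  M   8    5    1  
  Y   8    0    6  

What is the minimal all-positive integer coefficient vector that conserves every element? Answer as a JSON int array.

J: 3·8 = 24 | 4·3+4·3 = 24
R: 3·8 = 24 | 4·6+4·0 = 24
G: 3·8 = 24 | 4·2+4·4 = 24
M: 3·8 = 24 | 4·5+4·1 = 24
Y: 3·8 = 24 | 4·0+4·6 = 24
gcd(3,4,4) = 1

Coefficients: [3, 4, 4]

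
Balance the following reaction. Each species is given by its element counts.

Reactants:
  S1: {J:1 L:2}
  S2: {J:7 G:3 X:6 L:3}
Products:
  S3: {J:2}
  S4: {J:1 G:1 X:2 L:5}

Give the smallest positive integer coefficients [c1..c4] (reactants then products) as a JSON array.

J: 6·1+1·7 = 13 | 5·2+3·1 = 13
G: 6·0+1·3 = 3 | 5·0+3·1 = 3
X: 6·0+1·6 = 6 | 5·0+3·2 = 6
L: 6·2+1·3 = 15 | 5·0+3·5 = 15
gcd(6,1,5,3) = 1

Coefficients: [6, 1, 5, 3]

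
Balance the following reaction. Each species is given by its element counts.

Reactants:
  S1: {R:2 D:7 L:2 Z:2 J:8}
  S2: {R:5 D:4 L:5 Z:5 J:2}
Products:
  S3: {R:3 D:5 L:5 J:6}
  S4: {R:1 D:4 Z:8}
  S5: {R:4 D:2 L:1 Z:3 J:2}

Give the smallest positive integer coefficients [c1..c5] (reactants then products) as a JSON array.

Coefficients: [4, 5, 6, 3, 3]

R: 4·2+5·5 = 33 | 6·3+3·1+3·4 = 33
D: 4·7+5·4 = 48 | 6·5+3·4+3·2 = 48
L: 4·2+5·5 = 33 | 6·5+3·0+3·1 = 33
Z: 4·2+5·5 = 33 | 6·0+3·8+3·3 = 33
J: 4·8+5·2 = 42 | 6·6+3·0+3·2 = 42
gcd(4,5,6,3,3) = 1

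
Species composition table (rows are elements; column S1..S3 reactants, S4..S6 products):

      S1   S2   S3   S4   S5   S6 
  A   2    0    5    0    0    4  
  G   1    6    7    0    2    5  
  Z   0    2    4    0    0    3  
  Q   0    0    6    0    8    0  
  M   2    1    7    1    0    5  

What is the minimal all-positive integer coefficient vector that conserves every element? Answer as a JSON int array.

Coefficients: [2, 1, 4, 3, 3, 6]

A: 2·2+1·0+4·5 = 24 | 3·0+3·0+6·4 = 24
G: 2·1+1·6+4·7 = 36 | 3·0+3·2+6·5 = 36
Z: 2·0+1·2+4·4 = 18 | 3·0+3·0+6·3 = 18
Q: 2·0+1·0+4·6 = 24 | 3·0+3·8+6·0 = 24
M: 2·2+1·1+4·7 = 33 | 3·1+3·0+6·5 = 33
gcd(2,1,4,3,3,6) = 1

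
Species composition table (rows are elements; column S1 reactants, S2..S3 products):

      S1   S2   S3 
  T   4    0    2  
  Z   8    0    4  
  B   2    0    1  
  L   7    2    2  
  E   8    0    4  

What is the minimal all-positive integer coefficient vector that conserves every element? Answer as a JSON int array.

Coefficients: [2, 3, 4]

T: 2·4 = 8 | 3·0+4·2 = 8
Z: 2·8 = 16 | 3·0+4·4 = 16
B: 2·2 = 4 | 3·0+4·1 = 4
L: 2·7 = 14 | 3·2+4·2 = 14
E: 2·8 = 16 | 3·0+4·4 = 16
gcd(2,3,4) = 1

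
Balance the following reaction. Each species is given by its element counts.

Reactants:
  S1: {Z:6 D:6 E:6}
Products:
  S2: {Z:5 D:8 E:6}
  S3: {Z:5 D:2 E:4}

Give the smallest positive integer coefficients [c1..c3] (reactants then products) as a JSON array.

Coefficients: [5, 3, 3]

Z: 5·6 = 30 | 3·5+3·5 = 30
D: 5·6 = 30 | 3·8+3·2 = 30
E: 5·6 = 30 | 3·6+3·4 = 30
gcd(5,3,3) = 1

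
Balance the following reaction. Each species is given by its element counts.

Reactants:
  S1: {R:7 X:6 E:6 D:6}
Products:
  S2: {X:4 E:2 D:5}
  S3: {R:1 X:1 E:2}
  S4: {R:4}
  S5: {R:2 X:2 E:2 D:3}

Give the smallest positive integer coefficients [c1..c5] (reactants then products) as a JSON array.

Coefficients: [4, 3, 6, 4, 3]

R: 4·7 = 28 | 3·0+6·1+4·4+3·2 = 28
X: 4·6 = 24 | 3·4+6·1+4·0+3·2 = 24
E: 4·6 = 24 | 3·2+6·2+4·0+3·2 = 24
D: 4·6 = 24 | 3·5+6·0+4·0+3·3 = 24
gcd(4,3,6,4,3) = 1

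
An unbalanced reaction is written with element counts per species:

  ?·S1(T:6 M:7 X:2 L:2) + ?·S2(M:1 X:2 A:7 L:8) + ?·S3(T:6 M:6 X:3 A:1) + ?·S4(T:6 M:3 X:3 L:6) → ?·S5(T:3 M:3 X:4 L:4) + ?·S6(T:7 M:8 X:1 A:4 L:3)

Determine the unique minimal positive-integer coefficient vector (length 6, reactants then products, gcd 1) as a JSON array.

Coefficients: [6, 3, 3, 1, 6, 6]

T: 6·6+3·0+3·6+1·6 = 60 | 6·3+6·7 = 60
M: 6·7+3·1+3·6+1·3 = 66 | 6·3+6·8 = 66
X: 6·2+3·2+3·3+1·3 = 30 | 6·4+6·1 = 30
A: 6·0+3·7+3·1+1·0 = 24 | 6·0+6·4 = 24
L: 6·2+3·8+3·0+1·6 = 42 | 6·4+6·3 = 42
gcd(6,3,3,1,6,6) = 1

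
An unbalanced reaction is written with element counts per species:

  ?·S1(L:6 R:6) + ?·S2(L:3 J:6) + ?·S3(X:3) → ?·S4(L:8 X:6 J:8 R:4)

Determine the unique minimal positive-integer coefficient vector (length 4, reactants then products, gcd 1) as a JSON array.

L: 2·6+4·3+6·0 = 24 | 3·8 = 24
X: 2·0+4·0+6·3 = 18 | 3·6 = 18
J: 2·0+4·6+6·0 = 24 | 3·8 = 24
R: 2·6+4·0+6·0 = 12 | 3·4 = 12
gcd(2,4,6,3) = 1

Coefficients: [2, 4, 6, 3]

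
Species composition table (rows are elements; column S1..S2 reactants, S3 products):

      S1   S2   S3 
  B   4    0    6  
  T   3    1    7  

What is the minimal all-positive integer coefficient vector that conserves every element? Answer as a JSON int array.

B: 3·4+5·0 = 12 | 2·6 = 12
T: 3·3+5·1 = 14 | 2·7 = 14
gcd(3,5,2) = 1

Coefficients: [3, 5, 2]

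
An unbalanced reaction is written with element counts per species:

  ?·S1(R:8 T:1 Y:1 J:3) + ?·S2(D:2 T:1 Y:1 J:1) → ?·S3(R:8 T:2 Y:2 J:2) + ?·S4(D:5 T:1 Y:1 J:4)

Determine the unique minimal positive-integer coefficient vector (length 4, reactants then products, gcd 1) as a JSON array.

R: 3·8+5·0 = 24 | 3·8+2·0 = 24
D: 3·0+5·2 = 10 | 3·0+2·5 = 10
T: 3·1+5·1 = 8 | 3·2+2·1 = 8
Y: 3·1+5·1 = 8 | 3·2+2·1 = 8
J: 3·3+5·1 = 14 | 3·2+2·4 = 14
gcd(3,5,3,2) = 1

Coefficients: [3, 5, 3, 2]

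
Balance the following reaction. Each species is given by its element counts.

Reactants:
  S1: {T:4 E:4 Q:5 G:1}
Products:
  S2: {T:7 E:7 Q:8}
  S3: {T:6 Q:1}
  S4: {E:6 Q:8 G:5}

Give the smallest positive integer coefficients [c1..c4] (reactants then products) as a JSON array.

Coefficients: [5, 2, 1, 1]

T: 5·4 = 20 | 2·7+1·6+1·0 = 20
E: 5·4 = 20 | 2·7+1·0+1·6 = 20
Q: 5·5 = 25 | 2·8+1·1+1·8 = 25
G: 5·1 = 5 | 2·0+1·0+1·5 = 5
gcd(5,2,1,1) = 1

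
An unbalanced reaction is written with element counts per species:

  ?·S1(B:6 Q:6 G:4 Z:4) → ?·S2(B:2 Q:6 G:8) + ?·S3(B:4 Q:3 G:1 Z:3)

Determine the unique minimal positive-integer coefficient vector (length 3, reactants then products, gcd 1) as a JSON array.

B: 3·6 = 18 | 1·2+4·4 = 18
Q: 3·6 = 18 | 1·6+4·3 = 18
G: 3·4 = 12 | 1·8+4·1 = 12
Z: 3·4 = 12 | 1·0+4·3 = 12
gcd(3,1,4) = 1

Coefficients: [3, 1, 4]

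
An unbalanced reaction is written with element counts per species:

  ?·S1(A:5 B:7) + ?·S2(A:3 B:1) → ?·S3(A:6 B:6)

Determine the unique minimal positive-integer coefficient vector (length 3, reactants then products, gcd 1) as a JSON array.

A: 3·5+3·3 = 24 | 4·6 = 24
B: 3·7+3·1 = 24 | 4·6 = 24
gcd(3,3,4) = 1

Coefficients: [3, 3, 4]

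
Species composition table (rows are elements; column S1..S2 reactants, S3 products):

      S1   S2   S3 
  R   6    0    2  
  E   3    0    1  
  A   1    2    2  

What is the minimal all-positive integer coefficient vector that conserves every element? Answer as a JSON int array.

R: 2·6+5·0 = 12 | 6·2 = 12
E: 2·3+5·0 = 6 | 6·1 = 6
A: 2·1+5·2 = 12 | 6·2 = 12
gcd(2,5,6) = 1

Coefficients: [2, 5, 6]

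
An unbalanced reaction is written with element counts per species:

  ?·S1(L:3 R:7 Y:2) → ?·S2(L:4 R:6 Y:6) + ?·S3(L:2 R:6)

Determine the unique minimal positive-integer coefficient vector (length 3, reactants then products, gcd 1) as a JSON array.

L: 6·3 = 18 | 2·4+5·2 = 18
R: 6·7 = 42 | 2·6+5·6 = 42
Y: 6·2 = 12 | 2·6+5·0 = 12
gcd(6,2,5) = 1

Coefficients: [6, 2, 5]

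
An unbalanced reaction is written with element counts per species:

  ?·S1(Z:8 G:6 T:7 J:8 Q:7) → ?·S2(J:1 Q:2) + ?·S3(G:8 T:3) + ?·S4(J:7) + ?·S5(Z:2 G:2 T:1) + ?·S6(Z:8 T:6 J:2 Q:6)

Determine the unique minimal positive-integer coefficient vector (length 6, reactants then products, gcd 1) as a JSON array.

Z: 4·8 = 32 | 5·0+2·0+3·0+4·2+3·8 = 32
G: 4·6 = 24 | 5·0+2·8+3·0+4·2+3·0 = 24
T: 4·7 = 28 | 5·0+2·3+3·0+4·1+3·6 = 28
J: 4·8 = 32 | 5·1+2·0+3·7+4·0+3·2 = 32
Q: 4·7 = 28 | 5·2+2·0+3·0+4·0+3·6 = 28
gcd(4,5,2,3,4,3) = 1

Coefficients: [4, 5, 2, 3, 4, 3]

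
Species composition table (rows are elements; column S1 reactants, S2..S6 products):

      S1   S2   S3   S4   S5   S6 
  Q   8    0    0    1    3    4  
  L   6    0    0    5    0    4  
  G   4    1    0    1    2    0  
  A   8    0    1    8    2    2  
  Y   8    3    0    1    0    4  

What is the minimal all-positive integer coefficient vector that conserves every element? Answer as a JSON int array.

Coefficients: [5, 6, 2, 2, 6, 5]

Q: 5·8 = 40 | 6·0+2·0+2·1+6·3+5·4 = 40
L: 5·6 = 30 | 6·0+2·0+2·5+6·0+5·4 = 30
G: 5·4 = 20 | 6·1+2·0+2·1+6·2+5·0 = 20
A: 5·8 = 40 | 6·0+2·1+2·8+6·2+5·2 = 40
Y: 5·8 = 40 | 6·3+2·0+2·1+6·0+5·4 = 40
gcd(5,6,2,2,6,5) = 1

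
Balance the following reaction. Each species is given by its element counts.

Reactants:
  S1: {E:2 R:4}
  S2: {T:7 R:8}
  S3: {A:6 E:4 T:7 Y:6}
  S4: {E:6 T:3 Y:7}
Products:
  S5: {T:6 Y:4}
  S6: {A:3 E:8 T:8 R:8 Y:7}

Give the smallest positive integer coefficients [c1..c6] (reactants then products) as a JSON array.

Coefficients: [6, 3, 3, 4, 1, 6]

A: 6·0+3·0+3·6+4·0 = 18 | 1·0+6·3 = 18
E: 6·2+3·0+3·4+4·6 = 48 | 1·0+6·8 = 48
T: 6·0+3·7+3·7+4·3 = 54 | 1·6+6·8 = 54
R: 6·4+3·8+3·0+4·0 = 48 | 1·0+6·8 = 48
Y: 6·0+3·0+3·6+4·7 = 46 | 1·4+6·7 = 46
gcd(6,3,3,4,1,6) = 1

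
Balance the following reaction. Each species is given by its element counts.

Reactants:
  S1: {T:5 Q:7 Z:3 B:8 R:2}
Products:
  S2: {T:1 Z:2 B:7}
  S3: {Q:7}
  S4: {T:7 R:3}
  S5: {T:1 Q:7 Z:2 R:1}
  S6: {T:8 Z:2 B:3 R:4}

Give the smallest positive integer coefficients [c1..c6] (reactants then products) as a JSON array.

T: 6·5 = 30 | 6·1+5·0+1·7+1·1+2·8 = 30
Q: 6·7 = 42 | 6·0+5·7+1·0+1·7+2·0 = 42
Z: 6·3 = 18 | 6·2+5·0+1·0+1·2+2·2 = 18
B: 6·8 = 48 | 6·7+5·0+1·0+1·0+2·3 = 48
R: 6·2 = 12 | 6·0+5·0+1·3+1·1+2·4 = 12
gcd(6,6,5,1,1,2) = 1

Coefficients: [6, 6, 5, 1, 1, 2]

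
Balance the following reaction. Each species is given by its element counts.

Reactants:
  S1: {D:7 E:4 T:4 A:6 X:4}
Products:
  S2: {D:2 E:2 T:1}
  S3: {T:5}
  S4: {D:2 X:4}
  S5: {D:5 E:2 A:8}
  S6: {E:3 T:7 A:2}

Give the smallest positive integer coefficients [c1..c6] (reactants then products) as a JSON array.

Coefficients: [6, 5, 1, 6, 4, 2]

D: 6·7 = 42 | 5·2+1·0+6·2+4·5+2·0 = 42
E: 6·4 = 24 | 5·2+1·0+6·0+4·2+2·3 = 24
T: 6·4 = 24 | 5·1+1·5+6·0+4·0+2·7 = 24
A: 6·6 = 36 | 5·0+1·0+6·0+4·8+2·2 = 36
X: 6·4 = 24 | 5·0+1·0+6·4+4·0+2·0 = 24
gcd(6,5,1,6,4,2) = 1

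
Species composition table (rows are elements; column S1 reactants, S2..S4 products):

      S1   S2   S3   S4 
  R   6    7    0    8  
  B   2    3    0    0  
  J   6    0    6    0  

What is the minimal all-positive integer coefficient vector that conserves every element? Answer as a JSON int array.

R: 6·6 = 36 | 4·7+6·0+1·8 = 36
B: 6·2 = 12 | 4·3+6·0+1·0 = 12
J: 6·6 = 36 | 4·0+6·6+1·0 = 36
gcd(6,4,6,1) = 1

Coefficients: [6, 4, 6, 1]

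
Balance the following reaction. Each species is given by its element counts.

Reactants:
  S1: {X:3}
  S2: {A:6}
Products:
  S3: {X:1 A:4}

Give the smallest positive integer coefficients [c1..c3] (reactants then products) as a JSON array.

Coefficients: [1, 2, 3]

X: 1·3+2·0 = 3 | 3·1 = 3
A: 1·0+2·6 = 12 | 3·4 = 12
gcd(1,2,3) = 1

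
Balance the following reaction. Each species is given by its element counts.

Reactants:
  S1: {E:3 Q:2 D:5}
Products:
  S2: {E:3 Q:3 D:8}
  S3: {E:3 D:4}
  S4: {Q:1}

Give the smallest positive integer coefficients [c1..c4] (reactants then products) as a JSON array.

Coefficients: [4, 1, 3, 5]

E: 4·3 = 12 | 1·3+3·3+5·0 = 12
Q: 4·2 = 8 | 1·3+3·0+5·1 = 8
D: 4·5 = 20 | 1·8+3·4+5·0 = 20
gcd(4,1,3,5) = 1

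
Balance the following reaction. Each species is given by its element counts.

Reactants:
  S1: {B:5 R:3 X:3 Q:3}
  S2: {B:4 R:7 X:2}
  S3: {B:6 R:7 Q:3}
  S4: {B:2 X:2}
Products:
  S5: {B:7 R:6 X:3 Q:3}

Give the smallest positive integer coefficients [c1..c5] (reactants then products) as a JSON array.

Coefficients: [3, 1, 2, 2, 5]

B: 3·5+1·4+2·6+2·2 = 35 | 5·7 = 35
R: 3·3+1·7+2·7+2·0 = 30 | 5·6 = 30
X: 3·3+1·2+2·0+2·2 = 15 | 5·3 = 15
Q: 3·3+1·0+2·3+2·0 = 15 | 5·3 = 15
gcd(3,1,2,2,5) = 1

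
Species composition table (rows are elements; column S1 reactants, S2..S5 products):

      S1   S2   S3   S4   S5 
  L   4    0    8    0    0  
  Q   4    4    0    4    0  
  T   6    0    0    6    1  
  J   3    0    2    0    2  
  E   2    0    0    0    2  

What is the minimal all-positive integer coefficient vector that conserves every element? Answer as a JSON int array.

L: 6·4 = 24 | 1·0+3·8+5·0+6·0 = 24
Q: 6·4 = 24 | 1·4+3·0+5·4+6·0 = 24
T: 6·6 = 36 | 1·0+3·0+5·6+6·1 = 36
J: 6·3 = 18 | 1·0+3·2+5·0+6·2 = 18
E: 6·2 = 12 | 1·0+3·0+5·0+6·2 = 12
gcd(6,1,3,5,6) = 1

Coefficients: [6, 1, 3, 5, 6]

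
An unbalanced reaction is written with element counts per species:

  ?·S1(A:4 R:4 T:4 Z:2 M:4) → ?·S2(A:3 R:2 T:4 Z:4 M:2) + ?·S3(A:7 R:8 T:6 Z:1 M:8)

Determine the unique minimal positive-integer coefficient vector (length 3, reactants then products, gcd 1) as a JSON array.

A: 5·4 = 20 | 2·3+2·7 = 20
R: 5·4 = 20 | 2·2+2·8 = 20
T: 5·4 = 20 | 2·4+2·6 = 20
Z: 5·2 = 10 | 2·4+2·1 = 10
M: 5·4 = 20 | 2·2+2·8 = 20
gcd(5,2,2) = 1

Coefficients: [5, 2, 2]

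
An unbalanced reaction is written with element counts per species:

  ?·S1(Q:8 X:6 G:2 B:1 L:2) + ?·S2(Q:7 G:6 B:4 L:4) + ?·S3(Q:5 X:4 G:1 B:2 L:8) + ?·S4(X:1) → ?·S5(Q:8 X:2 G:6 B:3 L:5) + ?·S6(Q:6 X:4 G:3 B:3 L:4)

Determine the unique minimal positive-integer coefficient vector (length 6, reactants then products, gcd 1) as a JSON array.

Coefficients: [1, 3, 1, 6, 2, 3]

Q: 1·8+3·7+1·5+6·0 = 34 | 2·8+3·6 = 34
X: 1·6+3·0+1·4+6·1 = 16 | 2·2+3·4 = 16
G: 1·2+3·6+1·1+6·0 = 21 | 2·6+3·3 = 21
B: 1·1+3·4+1·2+6·0 = 15 | 2·3+3·3 = 15
L: 1·2+3·4+1·8+6·0 = 22 | 2·5+3·4 = 22
gcd(1,3,1,6,2,3) = 1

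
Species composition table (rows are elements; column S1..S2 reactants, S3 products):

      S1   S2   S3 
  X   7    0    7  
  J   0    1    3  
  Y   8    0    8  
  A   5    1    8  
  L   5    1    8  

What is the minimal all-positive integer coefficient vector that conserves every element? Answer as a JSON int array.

X: 1·7+3·0 = 7 | 1·7 = 7
J: 1·0+3·1 = 3 | 1·3 = 3
Y: 1·8+3·0 = 8 | 1·8 = 8
A: 1·5+3·1 = 8 | 1·8 = 8
L: 1·5+3·1 = 8 | 1·8 = 8
gcd(1,3,1) = 1

Coefficients: [1, 3, 1]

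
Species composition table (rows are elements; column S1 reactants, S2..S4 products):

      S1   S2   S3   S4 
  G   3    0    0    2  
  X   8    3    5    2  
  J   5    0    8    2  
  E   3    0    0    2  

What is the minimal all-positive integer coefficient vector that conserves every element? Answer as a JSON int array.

Coefficients: [4, 5, 1, 6]

G: 4·3 = 12 | 5·0+1·0+6·2 = 12
X: 4·8 = 32 | 5·3+1·5+6·2 = 32
J: 4·5 = 20 | 5·0+1·8+6·2 = 20
E: 4·3 = 12 | 5·0+1·0+6·2 = 12
gcd(4,5,1,6) = 1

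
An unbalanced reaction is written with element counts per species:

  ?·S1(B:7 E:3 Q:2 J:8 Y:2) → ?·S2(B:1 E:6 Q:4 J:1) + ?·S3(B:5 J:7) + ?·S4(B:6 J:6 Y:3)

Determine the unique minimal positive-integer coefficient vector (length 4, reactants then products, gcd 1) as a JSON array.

B: 6·7 = 42 | 3·1+3·5+4·6 = 42
E: 6·3 = 18 | 3·6+3·0+4·0 = 18
Q: 6·2 = 12 | 3·4+3·0+4·0 = 12
J: 6·8 = 48 | 3·1+3·7+4·6 = 48
Y: 6·2 = 12 | 3·0+3·0+4·3 = 12
gcd(6,3,3,4) = 1

Coefficients: [6, 3, 3, 4]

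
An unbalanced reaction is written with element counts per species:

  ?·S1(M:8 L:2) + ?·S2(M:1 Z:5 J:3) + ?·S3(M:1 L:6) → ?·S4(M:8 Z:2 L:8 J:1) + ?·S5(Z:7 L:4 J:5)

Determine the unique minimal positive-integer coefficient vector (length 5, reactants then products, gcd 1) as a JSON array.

M: 3·8+3·1+5·1 = 32 | 4·8+1·0 = 32
Z: 3·0+3·5+5·0 = 15 | 4·2+1·7 = 15
L: 3·2+3·0+5·6 = 36 | 4·8+1·4 = 36
J: 3·0+3·3+5·0 = 9 | 4·1+1·5 = 9
gcd(3,3,5,4,1) = 1

Coefficients: [3, 3, 5, 4, 1]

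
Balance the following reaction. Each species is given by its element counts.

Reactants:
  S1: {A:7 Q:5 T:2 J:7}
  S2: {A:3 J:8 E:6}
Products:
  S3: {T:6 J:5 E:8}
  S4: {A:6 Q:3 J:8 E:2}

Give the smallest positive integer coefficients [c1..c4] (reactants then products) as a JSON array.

Coefficients: [3, 3, 1, 5]

A: 3·7+3·3 = 30 | 1·0+5·6 = 30
Q: 3·5+3·0 = 15 | 1·0+5·3 = 15
T: 3·2+3·0 = 6 | 1·6+5·0 = 6
J: 3·7+3·8 = 45 | 1·5+5·8 = 45
E: 3·0+3·6 = 18 | 1·8+5·2 = 18
gcd(3,3,1,5) = 1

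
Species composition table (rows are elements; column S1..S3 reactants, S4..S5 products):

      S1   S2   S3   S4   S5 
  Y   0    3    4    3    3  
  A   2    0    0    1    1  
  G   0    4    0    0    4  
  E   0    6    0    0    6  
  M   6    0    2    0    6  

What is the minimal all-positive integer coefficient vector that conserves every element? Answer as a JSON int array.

Y: 5·0+6·3+3·4 = 30 | 4·3+6·3 = 30
A: 5·2+6·0+3·0 = 10 | 4·1+6·1 = 10
G: 5·0+6·4+3·0 = 24 | 4·0+6·4 = 24
E: 5·0+6·6+3·0 = 36 | 4·0+6·6 = 36
M: 5·6+6·0+3·2 = 36 | 4·0+6·6 = 36
gcd(5,6,3,4,6) = 1

Coefficients: [5, 6, 3, 4, 6]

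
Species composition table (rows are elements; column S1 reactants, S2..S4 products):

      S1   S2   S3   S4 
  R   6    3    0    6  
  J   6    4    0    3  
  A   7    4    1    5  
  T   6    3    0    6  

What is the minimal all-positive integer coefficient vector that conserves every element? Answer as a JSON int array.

Coefficients: [5, 6, 1, 2]

R: 5·6 = 30 | 6·3+1·0+2·6 = 30
J: 5·6 = 30 | 6·4+1·0+2·3 = 30
A: 5·7 = 35 | 6·4+1·1+2·5 = 35
T: 5·6 = 30 | 6·3+1·0+2·6 = 30
gcd(5,6,1,2) = 1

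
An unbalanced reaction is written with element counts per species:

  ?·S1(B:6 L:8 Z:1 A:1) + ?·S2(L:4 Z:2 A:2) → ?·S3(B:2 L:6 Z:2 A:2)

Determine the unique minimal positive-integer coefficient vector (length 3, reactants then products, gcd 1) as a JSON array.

B: 2·6+5·0 = 12 | 6·2 = 12
L: 2·8+5·4 = 36 | 6·6 = 36
Z: 2·1+5·2 = 12 | 6·2 = 12
A: 2·1+5·2 = 12 | 6·2 = 12
gcd(2,5,6) = 1

Coefficients: [2, 5, 6]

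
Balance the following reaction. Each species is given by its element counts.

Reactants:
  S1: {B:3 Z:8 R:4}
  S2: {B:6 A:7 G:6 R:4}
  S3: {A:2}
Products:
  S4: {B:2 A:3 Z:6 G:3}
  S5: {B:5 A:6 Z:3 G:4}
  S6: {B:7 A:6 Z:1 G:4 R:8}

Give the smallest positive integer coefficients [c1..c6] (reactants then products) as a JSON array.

B: 4·3+6·6+3·0 = 48 | 4·2+1·5+5·7 = 48
A: 4·0+6·7+3·2 = 48 | 4·3+1·6+5·6 = 48
Z: 4·8+6·0+3·0 = 32 | 4·6+1·3+5·1 = 32
G: 4·0+6·6+3·0 = 36 | 4·3+1·4+5·4 = 36
R: 4·4+6·4+3·0 = 40 | 4·0+1·0+5·8 = 40
gcd(4,6,3,4,1,5) = 1

Coefficients: [4, 6, 3, 4, 1, 5]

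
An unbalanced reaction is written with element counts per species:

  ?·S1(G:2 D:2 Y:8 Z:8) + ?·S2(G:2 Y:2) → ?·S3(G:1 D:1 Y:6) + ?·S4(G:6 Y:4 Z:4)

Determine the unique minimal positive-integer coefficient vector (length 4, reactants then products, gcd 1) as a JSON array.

G: 1·2+6·2 = 14 | 2·1+2·6 = 14
D: 1·2+6·0 = 2 | 2·1+2·0 = 2
Y: 1·8+6·2 = 20 | 2·6+2·4 = 20
Z: 1·8+6·0 = 8 | 2·0+2·4 = 8
gcd(1,6,2,2) = 1

Coefficients: [1, 6, 2, 2]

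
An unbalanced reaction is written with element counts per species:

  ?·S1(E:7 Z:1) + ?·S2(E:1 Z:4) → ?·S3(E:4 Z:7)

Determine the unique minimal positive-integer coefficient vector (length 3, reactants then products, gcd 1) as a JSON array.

Coefficients: [1, 5, 3]

E: 1·7+5·1 = 12 | 3·4 = 12
Z: 1·1+5·4 = 21 | 3·7 = 21
gcd(1,5,3) = 1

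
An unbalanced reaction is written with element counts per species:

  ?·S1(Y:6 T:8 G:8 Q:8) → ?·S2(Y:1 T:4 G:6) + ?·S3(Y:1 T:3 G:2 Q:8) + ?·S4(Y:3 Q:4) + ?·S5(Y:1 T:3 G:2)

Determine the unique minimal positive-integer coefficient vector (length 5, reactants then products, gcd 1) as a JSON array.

Y: 5·6 = 30 | 4·1+2·1+6·3+6·1 = 30
T: 5·8 = 40 | 4·4+2·3+6·0+6·3 = 40
G: 5·8 = 40 | 4·6+2·2+6·0+6·2 = 40
Q: 5·8 = 40 | 4·0+2·8+6·4+6·0 = 40
gcd(5,4,2,6,6) = 1

Coefficients: [5, 4, 2, 6, 6]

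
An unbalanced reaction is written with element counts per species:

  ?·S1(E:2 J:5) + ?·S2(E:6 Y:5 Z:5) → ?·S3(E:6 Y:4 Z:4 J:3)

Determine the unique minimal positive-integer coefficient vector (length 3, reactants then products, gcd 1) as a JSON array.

E: 3·2+4·6 = 30 | 5·6 = 30
Y: 3·0+4·5 = 20 | 5·4 = 20
Z: 3·0+4·5 = 20 | 5·4 = 20
J: 3·5+4·0 = 15 | 5·3 = 15
gcd(3,4,5) = 1

Coefficients: [3, 4, 5]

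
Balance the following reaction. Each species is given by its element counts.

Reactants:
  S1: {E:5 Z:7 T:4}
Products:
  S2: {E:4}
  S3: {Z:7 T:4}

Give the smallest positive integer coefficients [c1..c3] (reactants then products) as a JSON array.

E: 4·5 = 20 | 5·4+4·0 = 20
Z: 4·7 = 28 | 5·0+4·7 = 28
T: 4·4 = 16 | 5·0+4·4 = 16
gcd(4,5,4) = 1

Coefficients: [4, 5, 4]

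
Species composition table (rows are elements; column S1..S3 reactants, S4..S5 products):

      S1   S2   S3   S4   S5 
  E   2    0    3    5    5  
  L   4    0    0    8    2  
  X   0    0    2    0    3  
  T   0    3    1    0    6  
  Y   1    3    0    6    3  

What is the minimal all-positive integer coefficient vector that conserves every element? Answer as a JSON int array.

Coefficients: [3, 3, 3, 1, 2]

E: 3·2+3·0+3·3 = 15 | 1·5+2·5 = 15
L: 3·4+3·0+3·0 = 12 | 1·8+2·2 = 12
X: 3·0+3·0+3·2 = 6 | 1·0+2·3 = 6
T: 3·0+3·3+3·1 = 12 | 1·0+2·6 = 12
Y: 3·1+3·3+3·0 = 12 | 1·6+2·3 = 12
gcd(3,3,3,1,2) = 1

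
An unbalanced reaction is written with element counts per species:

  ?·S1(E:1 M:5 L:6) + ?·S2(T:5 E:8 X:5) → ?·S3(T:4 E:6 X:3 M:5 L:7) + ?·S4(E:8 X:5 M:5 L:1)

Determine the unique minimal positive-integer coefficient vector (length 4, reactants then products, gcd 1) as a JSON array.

Coefficients: [6, 4, 5, 1]

T: 6·0+4·5 = 20 | 5·4+1·0 = 20
E: 6·1+4·8 = 38 | 5·6+1·8 = 38
X: 6·0+4·5 = 20 | 5·3+1·5 = 20
M: 6·5+4·0 = 30 | 5·5+1·5 = 30
L: 6·6+4·0 = 36 | 5·7+1·1 = 36
gcd(6,4,5,1) = 1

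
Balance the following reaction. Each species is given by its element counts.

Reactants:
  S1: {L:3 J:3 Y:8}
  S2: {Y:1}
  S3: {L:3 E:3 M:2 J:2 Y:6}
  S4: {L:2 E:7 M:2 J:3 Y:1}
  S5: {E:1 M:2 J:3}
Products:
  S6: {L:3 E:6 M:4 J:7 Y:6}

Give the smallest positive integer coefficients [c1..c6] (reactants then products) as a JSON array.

L: 2·3+5·0+1·3+3·2+6·0 = 15 | 5·3 = 15
E: 2·0+5·0+1·3+3·7+6·1 = 30 | 5·6 = 30
M: 2·0+5·0+1·2+3·2+6·2 = 20 | 5·4 = 20
J: 2·3+5·0+1·2+3·3+6·3 = 35 | 5·7 = 35
Y: 2·8+5·1+1·6+3·1+6·0 = 30 | 5·6 = 30
gcd(2,5,1,3,6,5) = 1

Coefficients: [2, 5, 1, 3, 6, 5]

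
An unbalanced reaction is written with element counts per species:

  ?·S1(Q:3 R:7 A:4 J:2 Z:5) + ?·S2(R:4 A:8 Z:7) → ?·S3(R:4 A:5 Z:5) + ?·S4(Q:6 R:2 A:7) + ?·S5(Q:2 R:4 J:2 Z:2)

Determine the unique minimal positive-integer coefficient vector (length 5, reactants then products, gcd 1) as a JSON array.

Coefficients: [6, 1, 5, 1, 6]

Q: 6·3+1·0 = 18 | 5·0+1·6+6·2 = 18
R: 6·7+1·4 = 46 | 5·4+1·2+6·4 = 46
A: 6·4+1·8 = 32 | 5·5+1·7+6·0 = 32
J: 6·2+1·0 = 12 | 5·0+1·0+6·2 = 12
Z: 6·5+1·7 = 37 | 5·5+1·0+6·2 = 37
gcd(6,1,5,1,6) = 1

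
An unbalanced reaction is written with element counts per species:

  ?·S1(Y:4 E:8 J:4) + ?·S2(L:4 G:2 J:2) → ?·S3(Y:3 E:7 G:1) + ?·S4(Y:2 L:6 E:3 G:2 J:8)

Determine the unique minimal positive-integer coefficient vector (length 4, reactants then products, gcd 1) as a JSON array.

Coefficients: [5, 6, 4, 4]

Y: 5·4+6·0 = 20 | 4·3+4·2 = 20
L: 5·0+6·4 = 24 | 4·0+4·6 = 24
E: 5·8+6·0 = 40 | 4·7+4·3 = 40
G: 5·0+6·2 = 12 | 4·1+4·2 = 12
J: 5·4+6·2 = 32 | 4·0+4·8 = 32
gcd(5,6,4,4) = 1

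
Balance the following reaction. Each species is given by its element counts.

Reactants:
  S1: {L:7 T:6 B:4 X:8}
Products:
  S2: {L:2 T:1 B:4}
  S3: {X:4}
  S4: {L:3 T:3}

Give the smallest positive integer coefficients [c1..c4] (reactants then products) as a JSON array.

L: 3·7 = 21 | 3·2+6·0+5·3 = 21
T: 3·6 = 18 | 3·1+6·0+5·3 = 18
B: 3·4 = 12 | 3·4+6·0+5·0 = 12
X: 3·8 = 24 | 3·0+6·4+5·0 = 24
gcd(3,3,6,5) = 1

Coefficients: [3, 3, 6, 5]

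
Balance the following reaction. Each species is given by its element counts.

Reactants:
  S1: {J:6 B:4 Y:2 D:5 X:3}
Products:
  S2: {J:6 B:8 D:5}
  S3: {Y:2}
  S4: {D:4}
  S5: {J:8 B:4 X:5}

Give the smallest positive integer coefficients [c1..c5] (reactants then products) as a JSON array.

J: 5·6 = 30 | 1·6+5·0+5·0+3·8 = 30
B: 5·4 = 20 | 1·8+5·0+5·0+3·4 = 20
Y: 5·2 = 10 | 1·0+5·2+5·0+3·0 = 10
D: 5·5 = 25 | 1·5+5·0+5·4+3·0 = 25
X: 5·3 = 15 | 1·0+5·0+5·0+3·5 = 15
gcd(5,1,5,5,3) = 1

Coefficients: [5, 1, 5, 5, 3]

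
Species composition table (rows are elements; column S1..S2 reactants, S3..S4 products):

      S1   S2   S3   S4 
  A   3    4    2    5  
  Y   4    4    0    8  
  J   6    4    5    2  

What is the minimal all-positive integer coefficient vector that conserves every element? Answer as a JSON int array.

Coefficients: [1, 5, 4, 3]

A: 1·3+5·4 = 23 | 4·2+3·5 = 23
Y: 1·4+5·4 = 24 | 4·0+3·8 = 24
J: 1·6+5·4 = 26 | 4·5+3·2 = 26
gcd(1,5,4,3) = 1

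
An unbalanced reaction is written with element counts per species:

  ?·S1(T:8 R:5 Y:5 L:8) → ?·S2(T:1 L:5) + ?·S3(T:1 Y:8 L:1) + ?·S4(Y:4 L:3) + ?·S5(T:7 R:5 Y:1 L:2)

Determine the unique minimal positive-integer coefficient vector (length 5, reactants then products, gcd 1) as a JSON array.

Coefficients: [5, 4, 1, 3, 5]

T: 5·8 = 40 | 4·1+1·1+3·0+5·7 = 40
R: 5·5 = 25 | 4·0+1·0+3·0+5·5 = 25
Y: 5·5 = 25 | 4·0+1·8+3·4+5·1 = 25
L: 5·8 = 40 | 4·5+1·1+3·3+5·2 = 40
gcd(5,4,1,3,5) = 1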